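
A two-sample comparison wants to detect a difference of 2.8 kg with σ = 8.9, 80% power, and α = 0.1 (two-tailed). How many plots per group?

n per group = 2(z_α/2 + z_β)²σ²/d² = 2×(1.645 + 0.84)²×8.9²/2.8² = 124.8 → n = 125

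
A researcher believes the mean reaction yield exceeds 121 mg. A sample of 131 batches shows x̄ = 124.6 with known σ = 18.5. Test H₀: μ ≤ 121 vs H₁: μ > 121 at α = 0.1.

z = 2.227. Critical value: 1.28. Reject H₀.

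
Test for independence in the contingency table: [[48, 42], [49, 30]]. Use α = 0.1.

χ² = 1.3. df = 1, critical = 2.706. Fail to reject H₀. No evidence of dependence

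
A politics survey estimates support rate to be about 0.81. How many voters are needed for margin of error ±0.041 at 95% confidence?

n = z²p(1-p)/E² = 1.96²×0.81×0.19/0.041² = 351.7 → n = 352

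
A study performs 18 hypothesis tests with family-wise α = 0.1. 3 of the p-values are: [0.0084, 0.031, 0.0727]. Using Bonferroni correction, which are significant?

Bonferroni α = 0.1/18 = 0.00556. None of the given p-values are significant.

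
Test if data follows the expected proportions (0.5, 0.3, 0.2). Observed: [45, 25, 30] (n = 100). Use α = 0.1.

Expected: [50.0, 30.0, 20.0]. χ² = 6.333. df = 2, critical = 4.605. Reject H₀.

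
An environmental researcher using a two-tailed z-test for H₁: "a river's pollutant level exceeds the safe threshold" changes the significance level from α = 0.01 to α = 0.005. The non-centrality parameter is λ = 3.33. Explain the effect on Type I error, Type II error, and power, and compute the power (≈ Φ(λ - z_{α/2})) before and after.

Decreasing α from 0.01 to 0.005:
• Type I error rate decreases (α is the Type I rate by definition).
• Critical value moves from z_{α/2} = 2.576 to 2.807, so power = Φ(λ - z_{α/2}) goes from Φ(3.33 - 2.576) = 0.775 to Φ(3.33 - 2.807) = 0.7.
• Type II error rate β = 1 - power therefore increases (0.225 → 0.3).
Appropriate when false positives are costly — here, shutting down a compliant factory unnecessarily.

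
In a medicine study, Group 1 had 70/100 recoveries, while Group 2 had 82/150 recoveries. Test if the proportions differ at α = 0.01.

p̂₁ = 0.7, p̂₂ = 0.547, pooled p̂ = 0.608. z = 2.433. Critical: ±2.576. Fail to reject H₀.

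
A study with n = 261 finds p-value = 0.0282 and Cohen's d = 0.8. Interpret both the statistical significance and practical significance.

Statistically significant (p = 0.0282 < 0.05). Cohen's d = 0.8 indicates a large effect size. Both statistical and practical significance should be considered.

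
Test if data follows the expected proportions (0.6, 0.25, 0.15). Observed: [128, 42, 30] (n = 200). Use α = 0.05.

Expected: [120.0, 50.0, 30.0]. χ² = 1.813. df = 2, critical = 5.991. Fail to reject H₀.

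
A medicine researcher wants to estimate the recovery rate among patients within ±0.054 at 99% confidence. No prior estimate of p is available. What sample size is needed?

Conservative approach: use p = 0.5 (maximizes p(1-p) = 0.25). n = z²(0.25)/E² = 2.576²×0.25/0.054² = 568.9 → n = 569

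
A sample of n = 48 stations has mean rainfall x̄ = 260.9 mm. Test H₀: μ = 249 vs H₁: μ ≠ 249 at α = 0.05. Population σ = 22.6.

z = (x̄ - μ₀)/(σ/√n) = (260.9 - 249)/(22.6/√48) = 3.648. Critical value: ±1.96. Since |3.648| > 1.96, Reject H₀.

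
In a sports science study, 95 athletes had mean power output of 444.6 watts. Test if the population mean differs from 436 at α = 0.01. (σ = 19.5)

z = (x̄ - μ₀)/(σ/√n) = (444.6 - 436)/(19.5/√95) = 4.299. Critical value: ±2.576. Since |4.299| > 2.576, Reject H₀.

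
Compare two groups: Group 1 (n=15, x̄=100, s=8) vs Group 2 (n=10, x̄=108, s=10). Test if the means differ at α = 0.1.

Pooled sp = 8.84. t = -2.218, df = 23. Critical t = ±1.714. Reject H₀.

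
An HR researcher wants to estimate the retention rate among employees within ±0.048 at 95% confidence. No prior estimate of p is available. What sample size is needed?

Conservative approach: use p = 0.5 (maximizes p(1-p) = 0.25). n = z²(0.25)/E² = 1.96²×0.25/0.048² = 416.8 → n = 417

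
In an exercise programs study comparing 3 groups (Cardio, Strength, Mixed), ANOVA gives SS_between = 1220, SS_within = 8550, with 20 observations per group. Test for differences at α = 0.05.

df_between = 2, df_within = 57. F = MS_between/MS_within = 610.0/150.0 = 4.067. F_crit ≈ 3.159. Reject H₀. At least one mean differs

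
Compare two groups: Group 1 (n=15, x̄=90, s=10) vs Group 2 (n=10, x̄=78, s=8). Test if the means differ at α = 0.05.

Pooled sp = 9.27. t = 3.171, df = 23. Critical t = ±2.069. Reject H₀.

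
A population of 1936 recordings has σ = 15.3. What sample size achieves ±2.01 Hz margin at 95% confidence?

Without FPC: n₀ = (1.96×15.3/2.01)² = 222.589. With FPC: n = n₀N/(n₀+N-1) = 199.7 → n = 200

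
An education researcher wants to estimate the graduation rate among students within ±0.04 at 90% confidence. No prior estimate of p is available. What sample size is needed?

Conservative approach: use p = 0.5 (maximizes p(1-p) = 0.25). n = z²(0.25)/E² = 1.645²×0.25/0.04² = 422.8 → n = 423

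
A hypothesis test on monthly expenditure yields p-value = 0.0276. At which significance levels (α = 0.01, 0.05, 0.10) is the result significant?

p = 0.0276. Significant at: α = 0.05, 0.1.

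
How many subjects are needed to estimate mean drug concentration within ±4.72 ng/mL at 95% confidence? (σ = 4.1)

n = (z*σ/E)² = (1.96×4.1/4.72)² = 2.9 → n = 3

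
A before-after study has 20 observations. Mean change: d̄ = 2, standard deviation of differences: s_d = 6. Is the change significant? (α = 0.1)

t = d̄/(s_d/√n) = 2/(6/√20) = 1.491. df = 19, critical t = ±1.729. Fail to reject H₀.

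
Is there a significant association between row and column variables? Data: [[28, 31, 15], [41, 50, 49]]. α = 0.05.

χ² = 5.098. df = 2, critical = 5.991. Fail to reject H₀. No evidence of dependence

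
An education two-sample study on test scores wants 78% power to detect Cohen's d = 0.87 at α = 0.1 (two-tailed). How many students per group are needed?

z_{α/2} = 1.645, z_β = Φ⁻¹(0.78) = 0.772. For large effect (d = 0.87): n per group = 2(z_{α/2} + z_β)²/d² = 2(1.645 + 0.772)²/0.87² = 15.4 → 16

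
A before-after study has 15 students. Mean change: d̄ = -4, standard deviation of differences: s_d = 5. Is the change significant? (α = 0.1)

t = d̄/(s_d/√n) = -4/(5/√15) = -3.098. df = 14, critical t = ±1.761. Reject H₀.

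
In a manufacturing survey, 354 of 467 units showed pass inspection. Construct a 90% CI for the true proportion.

p̂ = 0.758. CI = p̂ ± z*√(p̂(1-p̂)/n) = (0.725, 0.791)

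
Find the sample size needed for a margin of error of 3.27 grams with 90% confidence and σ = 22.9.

n = (z*σ/E)² = (1.645×22.9/3.27)² = 132.7 → n = 133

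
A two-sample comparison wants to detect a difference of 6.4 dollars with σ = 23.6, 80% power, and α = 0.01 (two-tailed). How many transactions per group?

n per group = 2(z_α/2 + z_β)²σ²/d² = 2×(2.576 + 0.84)²×23.6²/6.4² = 317.3 → n = 318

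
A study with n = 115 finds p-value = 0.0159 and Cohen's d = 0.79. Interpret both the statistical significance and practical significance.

Statistically significant (p = 0.0159 < 0.05). Cohen's d = 0.79 indicates a medium effect size. Both statistical and practical significance should be considered.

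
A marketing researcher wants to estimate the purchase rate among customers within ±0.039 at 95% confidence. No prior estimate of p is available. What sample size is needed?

Conservative approach: use p = 0.5 (maximizes p(1-p) = 0.25). n = z²(0.25)/E² = 1.96²×0.25/0.039² = 631.4 → n = 632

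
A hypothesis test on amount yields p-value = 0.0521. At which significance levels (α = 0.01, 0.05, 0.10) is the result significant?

p = 0.0521. Significant at: α = 0.1.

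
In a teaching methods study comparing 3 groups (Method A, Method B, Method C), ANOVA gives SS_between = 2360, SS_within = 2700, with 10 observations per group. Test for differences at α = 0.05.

df_between = 2, df_within = 27. F = MS_between/MS_within = 1180.0/100.0 = 11.8. F_crit ≈ 3.354. Reject H₀. At least one mean differs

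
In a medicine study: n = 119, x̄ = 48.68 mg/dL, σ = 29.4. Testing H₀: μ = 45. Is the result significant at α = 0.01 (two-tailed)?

z = (48.68 - 45)/(29.4/√119) = 1.365. Since |z| ≤ 2.576, not significant at α = 0.01.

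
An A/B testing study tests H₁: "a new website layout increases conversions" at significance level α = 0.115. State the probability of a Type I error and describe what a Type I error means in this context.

P(Type I error) = α = 0.115. A Type I error is rejecting H₀ when H₀ is actually true (false positive) — here, concluding that a new website layout increases conversions when in fact this is not the case. Consequence: rolling out a layout that doesn't actually help — wasted engineering effort.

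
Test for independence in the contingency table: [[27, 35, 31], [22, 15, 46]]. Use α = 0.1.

χ² = 10.899. df = 2, critical = 4.605. Reject H₀. Variables are dependent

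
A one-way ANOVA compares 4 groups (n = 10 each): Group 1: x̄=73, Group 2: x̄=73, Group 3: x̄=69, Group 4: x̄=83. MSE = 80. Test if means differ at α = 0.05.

Grand mean = 74.5. SS_between = 1070.0, MS_between = 356.67. F = 4.458, F_crit ≈ 2.866. Reject H₀.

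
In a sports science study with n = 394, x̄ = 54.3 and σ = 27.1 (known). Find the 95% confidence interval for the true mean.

CI = x̄ ± z*(σ/√n) = 54.3 ± 1.96(27.1/√394) = 54.3 ± 2.68 = (51.62, 56.98)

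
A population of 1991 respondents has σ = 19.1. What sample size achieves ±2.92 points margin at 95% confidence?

Without FPC: n₀ = (1.96×19.1/2.92)² = 164.366. With FPC: n = n₀N/(n₀+N-1) = 151.9 → n = 152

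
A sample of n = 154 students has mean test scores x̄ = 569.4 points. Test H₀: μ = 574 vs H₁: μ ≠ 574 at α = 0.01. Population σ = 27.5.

z = (x̄ - μ₀)/(σ/√n) = (569.4 - 574)/(27.5/√154) = -2.076. Critical value: ±2.576. Since |-2.076| ≤ 2.576, Fail to reject H₀.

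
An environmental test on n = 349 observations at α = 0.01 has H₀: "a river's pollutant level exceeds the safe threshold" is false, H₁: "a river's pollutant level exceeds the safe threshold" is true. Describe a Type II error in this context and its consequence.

Type II error: failing to reject H₀ when it is false — concluding that a river's pollutant level exceeds the safe threshold is not supported when in fact it is. Consequence: allowing unsafe pollution to continue.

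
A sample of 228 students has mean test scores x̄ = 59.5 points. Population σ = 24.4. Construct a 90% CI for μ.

CI = x̄ ± z*(σ/√n) = 59.5 ± 1.645(24.4/√228) = 59.5 ± 2.66 = (56.84, 62.16)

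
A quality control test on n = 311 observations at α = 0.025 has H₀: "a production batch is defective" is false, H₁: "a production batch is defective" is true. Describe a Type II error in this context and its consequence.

Type II error: failing to reject H₀ when it is false — concluding that a production batch is defective is not supported when in fact it is. Consequence: shipping a defective batch — faulty products reach customers.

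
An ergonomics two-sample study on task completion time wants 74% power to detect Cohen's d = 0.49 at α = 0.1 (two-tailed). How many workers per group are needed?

z_{α/2} = 1.645, z_β = Φ⁻¹(0.74) = 0.643. For small effect (d = 0.49): n per group = 2(z_{α/2} + z_β)²/d² = 2(1.645 + 0.643)²/0.49² = 43.6 → 44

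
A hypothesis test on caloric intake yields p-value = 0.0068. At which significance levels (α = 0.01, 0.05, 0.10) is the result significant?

p = 0.0068. Significant at: α = 0.01, 0.05, 0.1.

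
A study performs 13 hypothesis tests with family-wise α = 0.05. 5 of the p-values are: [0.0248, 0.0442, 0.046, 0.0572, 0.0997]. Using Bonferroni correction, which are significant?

Bonferroni α = 0.05/13 = 0.00385. None of the given p-values are significant.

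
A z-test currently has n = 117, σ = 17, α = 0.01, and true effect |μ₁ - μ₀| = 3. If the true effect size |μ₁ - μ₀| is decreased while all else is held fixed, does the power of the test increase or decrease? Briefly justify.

Power decreases: a smaller true effect decreases the non-centrality λ = |μ₁ - μ₀|/(σ/√n).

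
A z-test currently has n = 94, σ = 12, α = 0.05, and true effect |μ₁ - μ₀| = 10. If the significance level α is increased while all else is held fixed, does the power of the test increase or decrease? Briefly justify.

Power increases: a larger α lowers the critical value, so more of the H₁ sampling distribution falls in the rejection region.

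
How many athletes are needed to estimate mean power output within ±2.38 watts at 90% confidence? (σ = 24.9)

n = (z*σ/E)² = (1.645×24.9/2.38)² = 296.2 → n = 297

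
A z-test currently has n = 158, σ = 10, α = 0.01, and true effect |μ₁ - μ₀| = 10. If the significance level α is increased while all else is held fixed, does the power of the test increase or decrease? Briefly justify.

Power increases: a larger α lowers the critical value, so more of the H₁ sampling distribution falls in the rejection region.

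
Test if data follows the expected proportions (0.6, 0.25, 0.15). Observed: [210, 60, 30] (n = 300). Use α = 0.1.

Expected: [180.0, 75.0, 45.0]. χ² = 13.0. df = 2, critical = 4.605. Reject H₀.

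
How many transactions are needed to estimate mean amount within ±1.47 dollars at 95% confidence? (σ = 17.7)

n = (z*σ/E)² = (1.96×17.7/1.47)² = 557.0 → n = 557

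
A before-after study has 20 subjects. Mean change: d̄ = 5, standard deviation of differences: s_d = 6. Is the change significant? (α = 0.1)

t = d̄/(s_d/√n) = 5/(6/√20) = 3.727. df = 19, critical t = ±1.729. Reject H₀.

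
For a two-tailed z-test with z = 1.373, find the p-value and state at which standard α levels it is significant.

p = 2·P(Z > |1.373|) = 2·(1 - Φ(1.373)) ≈ 0.1698. Not significant at any standard level.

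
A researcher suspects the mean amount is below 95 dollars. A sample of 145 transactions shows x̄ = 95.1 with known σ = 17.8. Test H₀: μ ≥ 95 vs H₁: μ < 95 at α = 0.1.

z = 0.068. Critical value: -1.28. Fail to reject H₀.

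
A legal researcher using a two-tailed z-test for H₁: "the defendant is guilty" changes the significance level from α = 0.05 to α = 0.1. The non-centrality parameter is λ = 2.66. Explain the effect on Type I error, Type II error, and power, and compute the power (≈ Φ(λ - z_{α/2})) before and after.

Increasing α from 0.05 to 0.1:
• Type I error rate increases (α is the Type I rate by definition).
• Critical value moves from z_{α/2} = 1.96 to 1.645, so power = Φ(λ - z_{α/2}) goes from Φ(2.66 - 1.96) = 0.758 to Φ(2.66 - 1.645) = 0.845.
• Type II error rate β = 1 - power therefore decreases (0.242 → 0.155).
Appropriate when false negatives are costly — here, acquitting a guilty person.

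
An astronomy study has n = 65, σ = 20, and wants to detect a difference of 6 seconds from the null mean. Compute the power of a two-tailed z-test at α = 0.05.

SE = σ/√n = 20/√65 = 2.481. Non-centrality λ = d/SE = 6/2.481 = 2.419. Power ≈ Φ(λ - z_{α/2}) = Φ(2.419 - 1.96) = Φ(0.459) = 0.677.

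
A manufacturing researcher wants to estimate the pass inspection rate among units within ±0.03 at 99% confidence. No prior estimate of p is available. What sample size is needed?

Conservative approach: use p = 0.5 (maximizes p(1-p) = 0.25). n = z²(0.25)/E² = 2.576²×0.25/0.03² = 1843.3 → n = 1844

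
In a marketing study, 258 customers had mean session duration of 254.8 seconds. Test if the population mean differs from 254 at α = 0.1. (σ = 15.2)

z = (x̄ - μ₀)/(σ/√n) = (254.8 - 254)/(15.2/√258) = 0.845. Critical value: ±1.645. Since |0.845| ≤ 1.645, Fail to reject H₀.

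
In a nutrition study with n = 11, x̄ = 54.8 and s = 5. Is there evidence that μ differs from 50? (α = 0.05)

t = (x̄ - μ₀)/(s/√n) = (54.8 - 50)/(5/√11) = 3.184. df = 10, critical t = ±2.228. Reject H₀.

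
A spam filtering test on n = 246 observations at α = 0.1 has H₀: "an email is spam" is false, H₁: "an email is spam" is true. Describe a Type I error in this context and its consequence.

Type I error: rejecting H₀ when it is true — concluding that an email is spam when in fact it is not. Consequence: a legitimate email is sent to the spam folder and the user misses it.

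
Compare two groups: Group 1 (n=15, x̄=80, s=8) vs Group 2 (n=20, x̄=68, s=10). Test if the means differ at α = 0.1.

Pooled sp = 9.2. t = 3.817, df = 33. Critical t = ±1.692. Reject H₀.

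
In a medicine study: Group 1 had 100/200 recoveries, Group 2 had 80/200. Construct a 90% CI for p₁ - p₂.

p̂₁ = 0.5, p̂₂ = 0.4. Difference = 0.1. CI = (0.019, 0.181)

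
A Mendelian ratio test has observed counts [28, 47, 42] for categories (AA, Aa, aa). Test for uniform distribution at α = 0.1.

Expected = 39 each. χ² = Σ(O-E)²/E = 4.974. df = 2, critical value = 4.605. Reject H₀.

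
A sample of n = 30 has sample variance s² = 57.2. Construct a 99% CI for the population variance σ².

df = 29. χ²_{0.005} = 52.336, χ²_{0.995} = 13.121. CI for σ² = ((n-1)s²/χ²_{α/2}, (n-1)s²/χ²_{1-α/2}) = (29·57.2/52.336, 29·57.2/13.121) = (31.7, 126.42)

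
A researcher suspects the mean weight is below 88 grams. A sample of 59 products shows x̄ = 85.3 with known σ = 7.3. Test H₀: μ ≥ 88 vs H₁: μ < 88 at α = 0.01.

z = -2.841. Critical value: -2.33. Reject H₀.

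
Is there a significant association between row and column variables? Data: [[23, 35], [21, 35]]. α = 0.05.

χ² = 0.056. df = 1, critical = 3.841. Fail to reject H₀. No evidence of dependence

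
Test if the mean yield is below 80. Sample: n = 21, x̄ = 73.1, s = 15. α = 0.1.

t = (73.1 - 80)/(15/√21) = -2.108, df = 20. Critical t = -1.325. Reject H₀.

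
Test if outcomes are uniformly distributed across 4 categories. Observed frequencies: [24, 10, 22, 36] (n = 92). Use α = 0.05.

Expected = 23 each. χ² = Σ(O-E)²/E = 14.783. df = 3, critical value = 7.815. Reject H₀.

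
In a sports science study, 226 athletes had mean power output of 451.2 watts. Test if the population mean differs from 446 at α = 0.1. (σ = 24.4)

z = (x̄ - μ₀)/(σ/√n) = (451.2 - 446)/(24.4/√226) = 3.204. Critical value: ±1.645. Since |3.204| > 1.645, Reject H₀.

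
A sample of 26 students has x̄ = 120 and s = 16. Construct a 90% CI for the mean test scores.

CI = x̄ ± t*(s/√n) = 120 ± 1.708(16/√26) = (114.64, 125.36)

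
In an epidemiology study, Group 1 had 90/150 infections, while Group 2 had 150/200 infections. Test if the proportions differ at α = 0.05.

p̂₁ = 0.6, p̂₂ = 0.75, pooled p̂ = 0.686. z = -2.991. Critical: ±1.96. Reject H₀.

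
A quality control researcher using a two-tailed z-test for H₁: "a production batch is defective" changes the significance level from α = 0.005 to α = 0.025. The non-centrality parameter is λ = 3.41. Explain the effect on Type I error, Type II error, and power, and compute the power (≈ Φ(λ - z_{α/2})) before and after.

Increasing α from 0.005 to 0.025:
• Type I error rate increases (α is the Type I rate by definition).
• Critical value moves from z_{α/2} = 2.807 to 2.241, so power = Φ(λ - z_{α/2}) goes from Φ(3.41 - 2.807) = 0.727 to Φ(3.41 - 2.241) = 0.879.
• Type II error rate β = 1 - power therefore decreases (0.273 → 0.121).
Appropriate when false negatives are costly — here, shipping a defective batch — faulty products reach customers.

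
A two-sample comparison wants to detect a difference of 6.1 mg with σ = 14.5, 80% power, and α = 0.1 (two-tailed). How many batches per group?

n per group = 2(z_α/2 + z_β)²σ²/d² = 2×(1.645 + 0.84)²×14.5²/6.1² = 69.8 → n = 70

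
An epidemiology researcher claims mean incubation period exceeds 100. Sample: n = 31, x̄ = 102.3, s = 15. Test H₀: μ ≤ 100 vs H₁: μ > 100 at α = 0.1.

t = (102.3 - 100)/(15/√31) = 0.854, df = 30. Critical t = 1.31. Fail to reject H₀.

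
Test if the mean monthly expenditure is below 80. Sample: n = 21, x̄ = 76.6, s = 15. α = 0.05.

t = (76.6 - 80)/(15/√21) = -1.039, df = 20. Critical t = -1.725. Fail to reject H₀.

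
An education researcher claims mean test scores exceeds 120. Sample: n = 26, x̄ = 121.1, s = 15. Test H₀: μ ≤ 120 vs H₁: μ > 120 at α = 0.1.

t = (121.1 - 120)/(15/√26) = 0.374, df = 25. Critical t = 1.316. Fail to reject H₀.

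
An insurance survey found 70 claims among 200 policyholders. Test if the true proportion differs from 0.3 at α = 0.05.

p̂ = 0.35, p₀ = 0.3. z = (p̂ - p₀)/√(p₀(1-p₀)/n) = 1.543. Critical: ±1.96. Fail to reject H₀.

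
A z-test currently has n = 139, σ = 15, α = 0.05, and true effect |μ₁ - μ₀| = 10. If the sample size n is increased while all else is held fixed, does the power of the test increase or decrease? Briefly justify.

Power increases: a larger n shrinks the standard error σ/√n, moving the sampling distribution under H₁ further from the critical value.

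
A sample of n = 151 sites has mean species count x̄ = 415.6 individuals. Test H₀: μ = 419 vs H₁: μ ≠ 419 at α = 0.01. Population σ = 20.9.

z = (x̄ - μ₀)/(σ/√n) = (415.6 - 419)/(20.9/√151) = -1.999. Critical value: ±2.576. Since |-1.999| ≤ 2.576, Fail to reject H₀.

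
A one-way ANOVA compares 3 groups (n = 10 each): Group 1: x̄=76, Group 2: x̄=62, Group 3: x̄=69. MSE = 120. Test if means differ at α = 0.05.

Grand mean = 69.0. SS_between = 980.0, MS_between = 490.0. F = 4.083, F_crit ≈ 3.354. Reject H₀.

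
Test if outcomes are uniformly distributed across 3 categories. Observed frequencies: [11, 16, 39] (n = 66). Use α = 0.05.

Expected = 22 each. χ² = Σ(O-E)²/E = 20.273. df = 2, critical value = 5.991. Reject H₀.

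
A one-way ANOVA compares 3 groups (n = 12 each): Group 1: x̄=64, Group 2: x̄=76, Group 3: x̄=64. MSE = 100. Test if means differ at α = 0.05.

Grand mean = 68.0. SS_between = 1152.0, MS_between = 576.0. F = 5.76, F_crit ≈ 3.285. Reject H₀.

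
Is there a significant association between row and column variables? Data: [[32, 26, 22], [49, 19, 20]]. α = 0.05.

χ² = 4.381. df = 2, critical = 5.991. Fail to reject H₀. No evidence of dependence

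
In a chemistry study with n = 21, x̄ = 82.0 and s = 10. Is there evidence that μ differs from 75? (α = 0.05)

t = (x̄ - μ₀)/(s/√n) = (82.0 - 75)/(10/√21) = 3.208. df = 20, critical t = ±2.086. Reject H₀.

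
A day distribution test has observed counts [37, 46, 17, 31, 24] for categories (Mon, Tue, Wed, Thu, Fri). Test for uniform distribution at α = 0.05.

Expected = 31 each. χ² = Σ(O-E)²/E = 16.323. df = 4, critical value = 9.488. Reject H₀.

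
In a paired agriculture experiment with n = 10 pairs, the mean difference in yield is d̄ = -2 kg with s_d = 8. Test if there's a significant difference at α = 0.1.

t = d̄/(s_d/√n) = -2/(8/√10) = -0.791. df = 9, critical t = ±1.833. Fail to reject H₀.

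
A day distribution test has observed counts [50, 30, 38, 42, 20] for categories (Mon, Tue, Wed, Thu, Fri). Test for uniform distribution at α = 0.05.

Expected = 36 each. χ² = Σ(O-E)²/E = 14.667. df = 4, critical value = 9.488. Reject H₀.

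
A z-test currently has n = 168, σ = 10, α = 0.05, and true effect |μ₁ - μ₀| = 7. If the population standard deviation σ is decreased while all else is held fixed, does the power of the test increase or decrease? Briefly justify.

Power increases: a smaller σ shrinks the standard error σ/√n, moving the sampling distribution under H₁ further from the critical value.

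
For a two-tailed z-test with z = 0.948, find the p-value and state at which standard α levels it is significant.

p = 2·P(Z > |0.948|) = 2·(1 - Φ(0.948)) ≈ 0.3431. Not significant at any standard level.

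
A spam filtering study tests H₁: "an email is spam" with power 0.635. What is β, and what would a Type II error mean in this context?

β = 1 - power = 1 - 0.635 = 0.365. A Type II error is failing to reject H₀ when H₀ is false (false negative) — here, failing to conclude that an email is spam when in fact it is true. Consequence: a spam email lands in the inbox.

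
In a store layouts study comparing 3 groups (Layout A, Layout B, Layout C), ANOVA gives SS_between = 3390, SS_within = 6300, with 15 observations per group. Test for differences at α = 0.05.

df_between = 2, df_within = 42. F = MS_between/MS_within = 1695.0/150.0 = 11.3. F_crit ≈ 3.22. Reject H₀. At least one mean differs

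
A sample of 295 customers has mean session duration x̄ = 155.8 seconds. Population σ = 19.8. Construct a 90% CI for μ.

CI = x̄ ± z*(σ/√n) = 155.8 ± 1.645(19.8/√295) = 155.8 ± 1.9 = (153.9, 157.7)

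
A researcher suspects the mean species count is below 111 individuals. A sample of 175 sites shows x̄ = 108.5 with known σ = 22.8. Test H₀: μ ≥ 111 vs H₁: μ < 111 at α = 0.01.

z = -1.451. Critical value: -2.33. Fail to reject H₀.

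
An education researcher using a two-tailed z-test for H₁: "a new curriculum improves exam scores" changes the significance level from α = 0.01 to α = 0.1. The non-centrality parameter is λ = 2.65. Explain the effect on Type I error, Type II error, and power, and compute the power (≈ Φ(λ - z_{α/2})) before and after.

Increasing α from 0.01 to 0.1:
• Type I error rate increases (α is the Type I rate by definition).
• Critical value moves from z_{α/2} = 2.576 to 1.645, so power = Φ(λ - z_{α/2}) goes from Φ(2.65 - 2.576) = 0.529 to Φ(2.65 - 1.645) = 0.843.
• Type II error rate β = 1 - power therefore decreases (0.471 → 0.157).
Appropriate when false negatives are costly — here, keeping the old curriculum when the new one would have helped students.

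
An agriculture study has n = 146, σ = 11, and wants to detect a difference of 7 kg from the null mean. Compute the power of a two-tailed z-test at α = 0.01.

SE = σ/√n = 11/√146 = 0.91. Non-centrality λ = d/SE = 7/0.91 = 7.689. Power ≈ Φ(λ - z_{α/2}) = Φ(7.689 - 2.576) = Φ(5.113) = 1.0.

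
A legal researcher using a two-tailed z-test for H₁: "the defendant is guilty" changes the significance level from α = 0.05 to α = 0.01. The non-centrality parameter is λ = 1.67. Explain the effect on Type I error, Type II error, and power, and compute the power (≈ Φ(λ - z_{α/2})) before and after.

Decreasing α from 0.05 to 0.01:
• Type I error rate decreases (α is the Type I rate by definition).
• Critical value moves from z_{α/2} = 1.96 to 2.576, so power = Φ(λ - z_{α/2}) goes from Φ(1.67 - 1.96) = 0.386 to Φ(1.67 - 2.576) = 0.182.
• Type II error rate β = 1 - power therefore increases (0.614 → 0.818).
Appropriate when false positives are costly — here, convicting an innocent person.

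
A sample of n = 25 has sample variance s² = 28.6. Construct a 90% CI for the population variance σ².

df = 24. χ²_{0.05} = 36.415, χ²_{0.95} = 13.848. CI for σ² = ((n-1)s²/χ²_{α/2}, (n-1)s²/χ²_{1-α/2}) = (24·28.6/36.415, 24·28.6/13.848) = (18.85, 49.57)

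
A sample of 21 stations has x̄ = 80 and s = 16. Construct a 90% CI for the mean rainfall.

CI = x̄ ± t*(s/√n) = 80 ± 1.725(16/√21) = (73.98, 86.02)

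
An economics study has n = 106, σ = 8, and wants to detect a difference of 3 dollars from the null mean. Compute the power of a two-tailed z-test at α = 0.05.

SE = σ/√n = 8/√106 = 0.777. Non-centrality λ = d/SE = 3/0.777 = 3.861. Power ≈ Φ(λ - z_{α/2}) = Φ(3.861 - 1.96) = Φ(1.901) = 0.971.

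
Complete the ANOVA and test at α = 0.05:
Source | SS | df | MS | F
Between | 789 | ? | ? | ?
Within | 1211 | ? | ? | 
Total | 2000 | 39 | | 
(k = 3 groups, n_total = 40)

df_between = 2, df_within = 37. MS_between = 394.5, MS_within = 32.73. F = 12.053, F_crit ≈ 3.252. Reject H₀.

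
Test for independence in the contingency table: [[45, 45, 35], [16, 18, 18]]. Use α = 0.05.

χ² = 0.848. df = 2, critical = 5.991. Fail to reject H₀. No evidence of dependence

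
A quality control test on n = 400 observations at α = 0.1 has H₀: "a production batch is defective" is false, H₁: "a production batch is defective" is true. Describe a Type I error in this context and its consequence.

Type I error: rejecting H₀ when it is true — concluding that a production batch is defective when in fact it is not. Consequence: scrapping a good batch — wasted material and cost for no reason.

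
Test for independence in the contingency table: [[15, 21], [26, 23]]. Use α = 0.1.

χ² = 1.079. df = 1, critical = 2.706. Fail to reject H₀. No evidence of dependence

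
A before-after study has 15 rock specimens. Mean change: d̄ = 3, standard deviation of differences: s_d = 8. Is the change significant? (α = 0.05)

t = d̄/(s_d/√n) = 3/(8/√15) = 1.452. df = 14, critical t = ±2.145. Fail to reject H₀.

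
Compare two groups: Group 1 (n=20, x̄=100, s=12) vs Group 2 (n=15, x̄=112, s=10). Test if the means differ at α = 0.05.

Pooled sp = 11.2. t = -3.138, df = 33. Critical t = ±2.035. Reject H₀.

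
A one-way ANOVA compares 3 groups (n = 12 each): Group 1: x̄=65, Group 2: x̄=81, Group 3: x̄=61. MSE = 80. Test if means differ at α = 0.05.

Grand mean = 69.0. SS_between = 2688.0, MS_between = 1344.0. F = 16.8, F_crit ≈ 3.285. Reject H₀.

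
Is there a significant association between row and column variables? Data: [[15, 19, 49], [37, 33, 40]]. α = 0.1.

χ² = 10.414. df = 2, critical = 4.605. Reject H₀. Variables are dependent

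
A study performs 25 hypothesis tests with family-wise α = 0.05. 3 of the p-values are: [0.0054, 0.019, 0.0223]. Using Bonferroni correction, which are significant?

Bonferroni α = 0.05/25 = 0.002. None of the given p-values are significant.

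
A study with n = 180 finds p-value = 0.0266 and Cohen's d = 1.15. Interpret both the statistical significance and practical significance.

Statistically significant (p = 0.0266 < 0.05). Cohen's d = 1.15 indicates a large effect size. Both statistical and practical significance should be considered.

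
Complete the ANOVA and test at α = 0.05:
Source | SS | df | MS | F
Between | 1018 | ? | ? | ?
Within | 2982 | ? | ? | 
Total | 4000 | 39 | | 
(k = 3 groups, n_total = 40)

df_between = 2, df_within = 37. MS_between = 509.0, MS_within = 80.59. F = 6.316, F_crit ≈ 3.252. Reject H₀.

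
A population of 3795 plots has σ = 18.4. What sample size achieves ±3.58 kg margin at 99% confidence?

Without FPC: n₀ = (2.576×18.4/3.58)² = 175.292. With FPC: n = n₀N/(n₀+N-1) = 167.6 → n = 168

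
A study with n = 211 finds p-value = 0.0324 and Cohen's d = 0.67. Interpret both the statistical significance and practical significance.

Statistically significant (p = 0.0324 < 0.05). Cohen's d = 0.67 indicates a medium effect size. Both statistical and practical significance should be considered.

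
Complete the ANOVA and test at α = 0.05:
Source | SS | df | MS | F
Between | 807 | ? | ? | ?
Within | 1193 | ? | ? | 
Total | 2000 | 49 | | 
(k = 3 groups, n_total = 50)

df_between = 2, df_within = 47. MS_between = 403.5, MS_within = 25.38. F = 15.896, F_crit ≈ 3.195. Reject H₀.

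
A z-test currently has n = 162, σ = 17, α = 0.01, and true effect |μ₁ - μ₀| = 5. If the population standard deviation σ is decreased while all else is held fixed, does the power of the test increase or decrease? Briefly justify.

Power increases: a smaller σ shrinks the standard error σ/√n, moving the sampling distribution under H₁ further from the critical value.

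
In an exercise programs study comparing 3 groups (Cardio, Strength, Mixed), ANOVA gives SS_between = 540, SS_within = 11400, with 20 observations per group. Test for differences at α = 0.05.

df_between = 2, df_within = 57. F = MS_between/MS_within = 270.0/200.0 = 1.35. F_crit ≈ 3.159. Fail to reject H₀.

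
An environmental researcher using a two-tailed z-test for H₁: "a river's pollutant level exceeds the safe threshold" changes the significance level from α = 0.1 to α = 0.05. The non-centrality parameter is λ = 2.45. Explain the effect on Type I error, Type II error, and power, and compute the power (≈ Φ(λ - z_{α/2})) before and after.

Decreasing α from 0.1 to 0.05:
• Type I error rate decreases (α is the Type I rate by definition).
• Critical value moves from z_{α/2} = 1.645 to 1.96, so power = Φ(λ - z_{α/2}) goes from Φ(2.45 - 1.645) = 0.79 to Φ(2.45 - 1.96) = 0.688.
• Type II error rate β = 1 - power therefore increases (0.21 → 0.312).
Appropriate when false positives are costly — here, shutting down a compliant factory unnecessarily.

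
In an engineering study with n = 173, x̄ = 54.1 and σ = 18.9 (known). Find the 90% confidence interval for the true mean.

CI = x̄ ± z*(σ/√n) = 54.1 ± 1.645(18.9/√173) = 54.1 ± 2.36 = (51.74, 56.46)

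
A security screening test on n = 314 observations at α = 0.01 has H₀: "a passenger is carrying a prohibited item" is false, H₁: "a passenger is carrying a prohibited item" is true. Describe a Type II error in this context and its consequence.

Type II error: failing to reject H₀ when it is false — concluding that a passenger is carrying a prohibited item is not supported when in fact it is. Consequence: letting a prohibited item through — security breach.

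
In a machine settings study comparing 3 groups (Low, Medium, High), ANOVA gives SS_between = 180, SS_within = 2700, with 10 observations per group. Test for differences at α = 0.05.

df_between = 2, df_within = 27. F = MS_between/MS_within = 90.0/100.0 = 0.9. F_crit ≈ 3.354. Fail to reject H₀.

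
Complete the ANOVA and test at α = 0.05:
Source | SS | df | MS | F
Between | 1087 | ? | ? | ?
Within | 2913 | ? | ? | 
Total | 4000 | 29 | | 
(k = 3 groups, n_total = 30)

df_between = 2, df_within = 27. MS_between = 543.5, MS_within = 107.89. F = 5.038, F_crit ≈ 3.354. Reject H₀.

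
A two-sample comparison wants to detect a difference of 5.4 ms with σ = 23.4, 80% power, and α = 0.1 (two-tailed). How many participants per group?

n per group = 2(z_α/2 + z_β)²σ²/d² = 2×(1.645 + 0.84)²×23.4²/5.4² = 231.9 → n = 232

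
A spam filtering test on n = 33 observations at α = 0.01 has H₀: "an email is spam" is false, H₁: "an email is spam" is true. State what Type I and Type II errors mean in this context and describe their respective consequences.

Type I (false positive): concluding that an email is spam when it is not — a legitimate email is sent to the spam folder and the user misses it. Type II (false negative): failing to conclude that an email is spam when it is — a spam email lands in the inbox. Which is costlier depends on domain priorities and is a judgement call rather than a statistical fact.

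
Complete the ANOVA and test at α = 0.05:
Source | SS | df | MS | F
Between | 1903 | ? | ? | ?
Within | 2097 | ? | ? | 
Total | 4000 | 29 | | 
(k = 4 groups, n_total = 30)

df_between = 3, df_within = 26. MS_between = 634.33, MS_within = 80.65. F = 7.865, F_crit ≈ 2.975. Reject H₀.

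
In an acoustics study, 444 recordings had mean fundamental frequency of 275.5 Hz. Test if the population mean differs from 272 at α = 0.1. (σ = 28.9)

z = (x̄ - μ₀)/(σ/√n) = (275.5 - 272)/(28.9/√444) = 2.552. Critical value: ±1.645. Since |2.552| > 1.645, Reject H₀.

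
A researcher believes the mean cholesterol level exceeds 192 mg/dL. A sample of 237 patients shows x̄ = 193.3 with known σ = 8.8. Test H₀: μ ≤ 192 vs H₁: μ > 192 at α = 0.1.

z = 2.274. Critical value: 1.28. Reject H₀.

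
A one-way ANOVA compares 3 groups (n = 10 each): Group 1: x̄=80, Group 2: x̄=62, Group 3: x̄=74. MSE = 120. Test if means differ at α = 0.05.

Grand mean = 72.0. SS_between = 1680.0, MS_between = 840.0. F = 7.0, F_crit ≈ 3.354. Reject H₀.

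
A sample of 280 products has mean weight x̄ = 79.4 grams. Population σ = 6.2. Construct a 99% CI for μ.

CI = x̄ ± z*(σ/√n) = 79.4 ± 2.576(6.2/√280) = 79.4 ± 0.95 = (78.45, 80.35)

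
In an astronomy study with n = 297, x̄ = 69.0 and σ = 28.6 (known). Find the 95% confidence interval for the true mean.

CI = x̄ ± z*(σ/√n) = 69.0 ± 1.96(28.6/√297) = 69.0 ± 3.25 = (65.75, 72.25)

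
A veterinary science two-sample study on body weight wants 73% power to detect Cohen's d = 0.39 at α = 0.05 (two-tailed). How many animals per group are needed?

z_{α/2} = 1.96, z_β = Φ⁻¹(0.73) = 0.613. For small effect (d = 0.39): n per group = 2(z_{α/2} + z_β)²/d² = 2(1.96 + 0.613)²/0.39² = 87.1 → 88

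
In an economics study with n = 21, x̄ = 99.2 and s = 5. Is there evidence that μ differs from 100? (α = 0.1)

t = (x̄ - μ₀)/(s/√n) = (99.2 - 100)/(5/√21) = -0.733. df = 20, critical t = ±1.725. Fail to reject H₀.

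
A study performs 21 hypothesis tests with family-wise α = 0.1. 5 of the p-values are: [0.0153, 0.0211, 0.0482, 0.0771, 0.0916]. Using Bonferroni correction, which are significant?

Bonferroni α = 0.1/21 = 0.00476. None of the given p-values are significant.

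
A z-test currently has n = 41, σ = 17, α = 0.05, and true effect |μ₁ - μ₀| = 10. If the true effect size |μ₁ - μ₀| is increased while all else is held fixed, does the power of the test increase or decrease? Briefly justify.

Power increases: a larger true effect increases the non-centrality λ = |μ₁ - μ₀|/(σ/√n).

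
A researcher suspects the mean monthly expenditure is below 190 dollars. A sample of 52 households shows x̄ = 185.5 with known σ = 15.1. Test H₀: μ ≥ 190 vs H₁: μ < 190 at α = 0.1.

z = -2.149. Critical value: -1.28. Reject H₀.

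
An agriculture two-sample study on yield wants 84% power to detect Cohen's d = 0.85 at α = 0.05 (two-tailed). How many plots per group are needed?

z_{α/2} = 1.96, z_β = Φ⁻¹(0.84) = 0.994. For large effect (d = 0.85): n per group = 2(z_{α/2} + z_β)²/d² = 2(1.96 + 0.994)²/0.85² = 24.2 → 25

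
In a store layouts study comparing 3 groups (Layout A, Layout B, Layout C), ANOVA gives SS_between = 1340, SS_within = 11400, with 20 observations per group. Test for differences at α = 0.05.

df_between = 2, df_within = 57. F = MS_between/MS_within = 670.0/200.0 = 3.35. F_crit ≈ 3.159. Reject H₀. At least one mean differs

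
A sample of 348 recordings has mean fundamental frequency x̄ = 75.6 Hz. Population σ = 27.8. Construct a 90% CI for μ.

CI = x̄ ± z*(σ/√n) = 75.6 ± 1.645(27.8/√348) = 75.6 ± 2.45 = (73.15, 78.05)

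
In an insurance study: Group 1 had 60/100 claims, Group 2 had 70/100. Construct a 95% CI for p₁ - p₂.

p̂₁ = 0.6, p̂₂ = 0.7. Difference = -0.1. CI = (-0.231, 0.031)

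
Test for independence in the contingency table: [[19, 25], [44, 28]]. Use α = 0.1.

χ² = 3.538. df = 1, critical = 2.706. Reject H₀. Variables are dependent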